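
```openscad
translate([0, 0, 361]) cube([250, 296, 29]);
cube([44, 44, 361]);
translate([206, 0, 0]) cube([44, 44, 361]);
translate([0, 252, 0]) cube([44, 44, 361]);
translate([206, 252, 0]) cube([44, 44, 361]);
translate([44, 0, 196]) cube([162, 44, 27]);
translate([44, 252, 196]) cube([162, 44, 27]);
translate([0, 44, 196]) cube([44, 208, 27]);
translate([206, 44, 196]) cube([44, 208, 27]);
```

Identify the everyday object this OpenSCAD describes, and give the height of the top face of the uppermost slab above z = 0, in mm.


A stool. The seat height is 390 mm.

A 250×296×29 slab at z = 361 on four corner posts — a stool. The seat top is 361 + 29 = 390 mm.


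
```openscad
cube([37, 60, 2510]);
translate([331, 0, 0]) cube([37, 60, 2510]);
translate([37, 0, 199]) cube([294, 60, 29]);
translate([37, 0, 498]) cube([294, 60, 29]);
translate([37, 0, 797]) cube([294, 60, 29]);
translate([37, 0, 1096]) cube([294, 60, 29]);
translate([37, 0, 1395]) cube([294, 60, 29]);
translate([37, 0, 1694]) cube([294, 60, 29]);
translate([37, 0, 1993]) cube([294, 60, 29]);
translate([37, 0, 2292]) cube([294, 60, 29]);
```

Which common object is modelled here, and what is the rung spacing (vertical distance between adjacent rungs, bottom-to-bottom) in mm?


A ladder. The rung spacing is 299 mm.

Two tall 37×60 posts with 8 short bars between them — a ladder. Adjacent rungs sit at z = 199 and z = 498, so the spacing is 498 − 199 = 299 mm.


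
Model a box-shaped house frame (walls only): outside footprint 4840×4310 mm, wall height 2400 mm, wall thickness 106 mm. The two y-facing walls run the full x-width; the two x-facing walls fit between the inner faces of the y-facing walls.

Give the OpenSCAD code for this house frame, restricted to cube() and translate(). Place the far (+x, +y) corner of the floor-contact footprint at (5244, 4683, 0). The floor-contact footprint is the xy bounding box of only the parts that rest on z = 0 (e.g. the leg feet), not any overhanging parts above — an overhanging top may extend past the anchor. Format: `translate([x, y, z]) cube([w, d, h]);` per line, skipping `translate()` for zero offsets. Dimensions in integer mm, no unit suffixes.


translate([404, 373, 0]) cube([4840, 106, 2400]);
translate([404, 4577, 0]) cube([4840, 106, 2400]);
translate([404, 479, 0]) cube([106, 4098, 2400]);
translate([5138, 479, 0]) cube([106, 4098, 2400]);


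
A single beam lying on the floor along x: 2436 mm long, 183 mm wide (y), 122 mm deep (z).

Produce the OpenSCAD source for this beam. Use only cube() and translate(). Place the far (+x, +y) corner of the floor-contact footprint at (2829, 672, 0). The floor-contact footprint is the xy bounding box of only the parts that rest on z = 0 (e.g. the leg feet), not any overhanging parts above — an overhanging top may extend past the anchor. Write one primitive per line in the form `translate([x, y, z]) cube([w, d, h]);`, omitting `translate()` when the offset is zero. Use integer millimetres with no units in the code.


translate([393, 489, 0]) cube([2436, 183, 122]);


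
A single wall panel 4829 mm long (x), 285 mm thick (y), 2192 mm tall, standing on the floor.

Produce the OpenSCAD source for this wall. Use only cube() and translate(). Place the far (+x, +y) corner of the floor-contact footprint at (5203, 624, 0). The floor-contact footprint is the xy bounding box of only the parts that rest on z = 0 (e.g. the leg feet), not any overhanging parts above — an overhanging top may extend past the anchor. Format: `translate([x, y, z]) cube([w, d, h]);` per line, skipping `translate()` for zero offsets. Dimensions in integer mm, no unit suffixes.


translate([374, 339, 0]) cube([4829, 285, 2192]);


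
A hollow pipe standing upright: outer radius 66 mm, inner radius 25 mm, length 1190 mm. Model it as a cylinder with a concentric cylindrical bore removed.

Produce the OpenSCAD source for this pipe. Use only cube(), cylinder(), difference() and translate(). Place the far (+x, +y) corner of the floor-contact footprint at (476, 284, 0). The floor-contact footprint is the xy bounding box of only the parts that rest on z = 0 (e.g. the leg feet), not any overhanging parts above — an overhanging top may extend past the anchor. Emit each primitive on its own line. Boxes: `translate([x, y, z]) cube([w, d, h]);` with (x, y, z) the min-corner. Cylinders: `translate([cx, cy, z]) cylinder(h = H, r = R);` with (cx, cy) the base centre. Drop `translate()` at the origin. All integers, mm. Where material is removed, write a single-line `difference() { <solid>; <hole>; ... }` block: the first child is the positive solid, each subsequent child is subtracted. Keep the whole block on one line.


difference() { translate([410, 218, 0]) cylinder(h = 1190, r = 66); translate([410, 218, 0]) cylinder(h = 1190, r = 25); }


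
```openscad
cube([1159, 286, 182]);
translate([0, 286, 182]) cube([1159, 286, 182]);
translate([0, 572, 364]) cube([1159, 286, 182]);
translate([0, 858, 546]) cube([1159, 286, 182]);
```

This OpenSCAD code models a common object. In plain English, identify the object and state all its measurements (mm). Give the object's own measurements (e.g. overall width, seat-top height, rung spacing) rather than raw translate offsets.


A straight staircase of 4 solid steps. Each step is 1159 mm wide (x), 286 mm deep (y, the going) and 182 mm tall (the rise). The first step rests on the floor; each subsequent step sits one going further in +y and one rise higher in +z, directly behind and above the previous step with no overlap.


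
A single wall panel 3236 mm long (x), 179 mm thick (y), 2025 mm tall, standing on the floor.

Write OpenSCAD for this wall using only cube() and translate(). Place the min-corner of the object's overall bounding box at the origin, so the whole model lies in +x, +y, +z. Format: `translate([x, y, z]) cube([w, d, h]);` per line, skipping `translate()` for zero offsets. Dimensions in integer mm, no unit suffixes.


cube([3236, 179, 2025]);


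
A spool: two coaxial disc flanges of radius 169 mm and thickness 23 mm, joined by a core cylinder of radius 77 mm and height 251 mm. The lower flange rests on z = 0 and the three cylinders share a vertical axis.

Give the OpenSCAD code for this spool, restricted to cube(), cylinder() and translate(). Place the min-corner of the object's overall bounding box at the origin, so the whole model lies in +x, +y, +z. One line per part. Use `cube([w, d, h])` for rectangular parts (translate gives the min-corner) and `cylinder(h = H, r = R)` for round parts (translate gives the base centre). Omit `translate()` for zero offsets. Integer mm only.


translate([169, 169, 0]) cylinder(h = 23, r = 169);
translate([169, 169, 23]) cylinder(h = 251, r = 77);
translate([169, 169, 274]) cylinder(h = 23, r = 169);


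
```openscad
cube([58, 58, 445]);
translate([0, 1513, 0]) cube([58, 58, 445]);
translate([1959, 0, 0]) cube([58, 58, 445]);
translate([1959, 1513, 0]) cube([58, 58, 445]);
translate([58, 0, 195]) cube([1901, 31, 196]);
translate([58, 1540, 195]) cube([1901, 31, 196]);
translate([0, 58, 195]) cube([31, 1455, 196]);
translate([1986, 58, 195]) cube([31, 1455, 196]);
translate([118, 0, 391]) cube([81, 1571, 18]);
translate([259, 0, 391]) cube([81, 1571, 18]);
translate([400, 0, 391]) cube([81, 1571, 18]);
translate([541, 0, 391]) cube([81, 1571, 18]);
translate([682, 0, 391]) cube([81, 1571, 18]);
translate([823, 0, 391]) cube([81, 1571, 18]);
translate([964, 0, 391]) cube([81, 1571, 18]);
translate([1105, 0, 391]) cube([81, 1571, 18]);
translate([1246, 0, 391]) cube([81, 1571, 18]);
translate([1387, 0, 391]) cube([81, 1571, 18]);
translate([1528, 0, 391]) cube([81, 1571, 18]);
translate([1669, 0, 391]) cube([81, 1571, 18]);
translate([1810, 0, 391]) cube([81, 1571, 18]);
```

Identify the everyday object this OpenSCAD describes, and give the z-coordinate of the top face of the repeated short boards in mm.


A bed frame. The slat-top height is 409 mm.

Four posts, four rails, and a row of slats — a bed frame. Slats sit on the rails at z = 195 + 196 = 391; with slat thickness 18, the top is 409 mm.


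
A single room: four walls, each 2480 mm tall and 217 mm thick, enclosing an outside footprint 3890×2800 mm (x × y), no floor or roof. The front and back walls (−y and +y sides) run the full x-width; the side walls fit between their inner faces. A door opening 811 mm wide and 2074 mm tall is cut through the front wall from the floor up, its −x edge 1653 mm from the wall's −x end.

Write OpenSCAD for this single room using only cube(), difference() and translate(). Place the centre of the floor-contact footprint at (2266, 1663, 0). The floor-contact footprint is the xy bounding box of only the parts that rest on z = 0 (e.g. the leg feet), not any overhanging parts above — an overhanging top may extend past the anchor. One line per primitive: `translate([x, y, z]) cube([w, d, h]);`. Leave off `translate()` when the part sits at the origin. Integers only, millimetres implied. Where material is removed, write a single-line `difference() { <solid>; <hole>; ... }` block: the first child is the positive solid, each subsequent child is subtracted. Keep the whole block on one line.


difference() { translate([321, 263, 0]) cube([3890, 217, 2480]); translate([1974, 263, 0]) cube([811, 217, 2074]); }
translate([321, 2846, 0]) cube([3890, 217, 2480]);
translate([321, 480, 0]) cube([217, 2366, 2480]);
translate([3994, 480, 0]) cube([217, 2366, 2480]);


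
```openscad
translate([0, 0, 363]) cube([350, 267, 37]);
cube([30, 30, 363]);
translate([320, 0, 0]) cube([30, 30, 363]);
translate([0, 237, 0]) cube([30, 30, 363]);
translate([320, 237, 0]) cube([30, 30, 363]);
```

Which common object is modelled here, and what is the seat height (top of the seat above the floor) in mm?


A stool. The seat height is 400 mm.

A 350×267×37 slab at z = 363 on four corner posts — a stool. The seat top is 363 + 37 = 400 mm.


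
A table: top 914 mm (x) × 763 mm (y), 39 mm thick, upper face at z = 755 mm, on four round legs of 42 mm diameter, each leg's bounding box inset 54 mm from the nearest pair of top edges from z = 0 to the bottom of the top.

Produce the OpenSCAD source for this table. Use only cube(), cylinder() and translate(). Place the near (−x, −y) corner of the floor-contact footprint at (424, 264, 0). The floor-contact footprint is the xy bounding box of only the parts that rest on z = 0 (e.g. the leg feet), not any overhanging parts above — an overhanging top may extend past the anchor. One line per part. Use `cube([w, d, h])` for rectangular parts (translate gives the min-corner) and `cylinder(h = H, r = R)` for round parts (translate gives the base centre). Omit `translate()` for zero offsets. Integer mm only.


translate([370, 210, 716]) cube([914, 763, 39]);
translate([445, 285, 0]) cylinder(h = 716, r = 21);
translate([1209, 285, 0]) cylinder(h = 716, r = 21);
translate([445, 898, 0]) cylinder(h = 716, r = 21);
translate([1209, 898, 0]) cylinder(h = 716, r = 21);


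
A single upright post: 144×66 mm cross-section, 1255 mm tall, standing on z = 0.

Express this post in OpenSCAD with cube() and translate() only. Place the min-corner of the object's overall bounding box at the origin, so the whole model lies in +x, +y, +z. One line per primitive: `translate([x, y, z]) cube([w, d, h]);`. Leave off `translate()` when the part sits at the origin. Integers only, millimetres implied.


cube([144, 66, 1255]);


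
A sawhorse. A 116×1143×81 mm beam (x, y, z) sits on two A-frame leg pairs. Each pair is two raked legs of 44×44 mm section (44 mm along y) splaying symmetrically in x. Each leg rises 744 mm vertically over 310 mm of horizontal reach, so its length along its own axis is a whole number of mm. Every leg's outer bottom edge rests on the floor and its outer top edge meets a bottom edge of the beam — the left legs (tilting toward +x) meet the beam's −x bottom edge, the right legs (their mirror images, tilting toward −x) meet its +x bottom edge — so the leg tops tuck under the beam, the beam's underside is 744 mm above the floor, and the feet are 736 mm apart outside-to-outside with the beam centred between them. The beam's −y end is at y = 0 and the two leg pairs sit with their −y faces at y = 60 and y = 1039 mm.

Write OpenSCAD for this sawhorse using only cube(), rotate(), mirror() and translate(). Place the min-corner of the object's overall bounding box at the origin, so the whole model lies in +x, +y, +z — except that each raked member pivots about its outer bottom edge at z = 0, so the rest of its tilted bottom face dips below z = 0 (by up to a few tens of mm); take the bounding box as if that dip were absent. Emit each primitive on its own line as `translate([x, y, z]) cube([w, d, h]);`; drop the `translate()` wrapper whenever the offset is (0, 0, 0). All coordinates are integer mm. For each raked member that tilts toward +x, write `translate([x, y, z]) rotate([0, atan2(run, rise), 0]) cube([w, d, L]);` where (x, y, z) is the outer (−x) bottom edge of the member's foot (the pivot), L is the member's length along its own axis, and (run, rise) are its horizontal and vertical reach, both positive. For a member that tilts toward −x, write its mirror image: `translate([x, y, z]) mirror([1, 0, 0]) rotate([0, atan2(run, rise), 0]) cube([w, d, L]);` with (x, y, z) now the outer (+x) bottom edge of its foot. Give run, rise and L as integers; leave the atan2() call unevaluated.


translate([310, 0, 744]) cube([116, 1143, 81]);
translate([0, 60, 0]) rotate([0, atan2(310, 744), 0]) cube([44, 44, 806]);
translate([736, 60, 0]) mirror([1, 0, 0]) rotate([0, atan2(310, 744), 0]) cube([44, 44, 806]);
translate([0, 1039, 0]) rotate([0, atan2(310, 744), 0]) cube([44, 44, 806]);
translate([736, 1039, 0]) mirror([1, 0, 0]) rotate([0, atan2(310, 744), 0]) cube([44, 44, 806]);


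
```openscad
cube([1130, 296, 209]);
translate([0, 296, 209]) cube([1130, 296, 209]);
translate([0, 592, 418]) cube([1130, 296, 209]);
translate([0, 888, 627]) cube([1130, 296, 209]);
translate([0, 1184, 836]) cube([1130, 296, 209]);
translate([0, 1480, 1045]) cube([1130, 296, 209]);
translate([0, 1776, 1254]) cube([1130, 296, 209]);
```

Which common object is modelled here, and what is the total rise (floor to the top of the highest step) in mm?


A staircase. The total rise is 1463 mm.

7 identical blocks, each offset up and back from the previous — a staircase. Each step is 209 mm tall and there are 7 of them, so the total rise is 7 × 209 = 1463 mm.


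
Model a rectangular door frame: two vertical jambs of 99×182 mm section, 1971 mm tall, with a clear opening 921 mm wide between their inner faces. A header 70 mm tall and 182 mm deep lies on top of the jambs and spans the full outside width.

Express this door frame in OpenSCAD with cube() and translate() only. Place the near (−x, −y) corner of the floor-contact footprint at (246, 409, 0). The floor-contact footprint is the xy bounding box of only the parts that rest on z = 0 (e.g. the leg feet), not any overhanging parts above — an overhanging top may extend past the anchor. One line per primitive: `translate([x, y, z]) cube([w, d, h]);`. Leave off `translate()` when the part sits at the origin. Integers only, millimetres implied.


translate([246, 409, 0]) cube([99, 182, 1971]);
translate([1266, 409, 0]) cube([99, 182, 1971]);
translate([246, 409, 1971]) cube([1119, 182, 70]);


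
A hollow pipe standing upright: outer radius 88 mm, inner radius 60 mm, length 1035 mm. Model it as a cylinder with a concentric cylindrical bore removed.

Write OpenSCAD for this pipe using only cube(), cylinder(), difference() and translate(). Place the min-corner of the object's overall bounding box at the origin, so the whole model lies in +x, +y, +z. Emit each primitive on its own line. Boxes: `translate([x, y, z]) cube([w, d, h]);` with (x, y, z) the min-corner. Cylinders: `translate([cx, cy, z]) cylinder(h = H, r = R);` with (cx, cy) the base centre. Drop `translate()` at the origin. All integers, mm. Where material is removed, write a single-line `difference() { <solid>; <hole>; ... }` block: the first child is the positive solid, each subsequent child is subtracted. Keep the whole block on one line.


difference() { translate([88, 88, 0]) cylinder(h = 1035, r = 88); translate([88, 88, 0]) cylinder(h = 1035, r = 60); }


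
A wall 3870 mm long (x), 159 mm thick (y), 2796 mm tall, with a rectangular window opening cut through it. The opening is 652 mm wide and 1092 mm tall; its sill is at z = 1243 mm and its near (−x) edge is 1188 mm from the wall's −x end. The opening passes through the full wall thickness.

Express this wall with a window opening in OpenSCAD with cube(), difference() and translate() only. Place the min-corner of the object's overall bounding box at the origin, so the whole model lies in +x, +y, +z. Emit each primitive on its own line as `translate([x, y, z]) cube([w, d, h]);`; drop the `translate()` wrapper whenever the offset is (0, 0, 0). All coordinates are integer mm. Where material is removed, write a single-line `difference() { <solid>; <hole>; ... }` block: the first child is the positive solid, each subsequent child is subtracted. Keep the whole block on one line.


difference() { cube([3870, 159, 2796]); translate([1188, 0, 1243]) cube([652, 159, 1092]); }


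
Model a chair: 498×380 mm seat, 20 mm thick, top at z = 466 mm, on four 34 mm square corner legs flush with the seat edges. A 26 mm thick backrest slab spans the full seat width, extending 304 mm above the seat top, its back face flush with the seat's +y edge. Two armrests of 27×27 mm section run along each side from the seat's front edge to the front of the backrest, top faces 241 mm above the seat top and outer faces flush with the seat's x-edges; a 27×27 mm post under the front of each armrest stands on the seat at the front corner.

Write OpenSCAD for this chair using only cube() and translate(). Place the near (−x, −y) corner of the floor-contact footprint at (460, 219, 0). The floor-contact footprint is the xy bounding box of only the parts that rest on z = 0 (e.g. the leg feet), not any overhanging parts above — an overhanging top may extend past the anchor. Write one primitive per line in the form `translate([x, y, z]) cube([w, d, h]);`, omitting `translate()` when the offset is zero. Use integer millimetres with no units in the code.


translate([460, 219, 446]) cube([498, 380, 20]);
translate([460, 219, 0]) cube([34, 34, 446]);
translate([924, 219, 0]) cube([34, 34, 446]);
translate([460, 565, 0]) cube([34, 34, 446]);
translate([924, 565, 0]) cube([34, 34, 446]);
translate([460, 573, 466]) cube([498, 26, 304]);
translate([460, 219, 680]) cube([27, 354, 27]);
translate([931, 219, 680]) cube([27, 354, 27]);
translate([460, 219, 466]) cube([27, 27, 214]);
translate([931, 219, 466]) cube([27, 27, 214]);


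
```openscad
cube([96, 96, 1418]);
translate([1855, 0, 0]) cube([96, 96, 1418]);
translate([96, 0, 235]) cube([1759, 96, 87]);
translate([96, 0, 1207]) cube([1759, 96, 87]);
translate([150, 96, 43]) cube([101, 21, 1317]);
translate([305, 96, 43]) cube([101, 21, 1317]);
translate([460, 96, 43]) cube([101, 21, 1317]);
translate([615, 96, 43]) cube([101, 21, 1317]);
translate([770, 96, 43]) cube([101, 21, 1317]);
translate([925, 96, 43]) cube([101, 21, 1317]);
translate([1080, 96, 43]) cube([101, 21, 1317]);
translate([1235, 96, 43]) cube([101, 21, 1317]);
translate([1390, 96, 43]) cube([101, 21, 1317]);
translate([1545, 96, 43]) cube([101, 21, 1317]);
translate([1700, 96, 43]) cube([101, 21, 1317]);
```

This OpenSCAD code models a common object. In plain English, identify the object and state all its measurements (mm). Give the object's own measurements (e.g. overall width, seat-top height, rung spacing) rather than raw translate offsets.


A fence section. Two 96×96 mm posts, 1418 mm tall, stand on the floor with a clear span of 1759 mm between their inner faces. Two horizontal rails of 96×87 mm section span the gap between the posts with their undersides at z = 235 mm and z = 1207 mm, flush with the posts' −y face. 11 pickets, each 101 mm wide, 21 mm thick and 1317 mm tall, are fixed to the +y face of the rails with their bottoms at z = 43 mm, spaced across the span with a 54 mm gap after the −x post and between neighbouring pickets and before the +x post.


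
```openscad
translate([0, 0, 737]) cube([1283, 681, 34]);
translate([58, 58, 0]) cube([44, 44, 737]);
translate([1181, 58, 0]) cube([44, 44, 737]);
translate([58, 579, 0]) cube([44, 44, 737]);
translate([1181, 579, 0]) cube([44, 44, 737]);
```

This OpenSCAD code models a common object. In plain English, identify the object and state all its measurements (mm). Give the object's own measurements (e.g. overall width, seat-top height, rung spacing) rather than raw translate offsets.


A table: top 1283 mm (x) × 681 mm (y), 34 mm thick, upper face at z = 771 mm, on four 44×44 mm square legs, each inset 58 mm from the nearest pair of top edges from z = 0 to the bottom of the top.


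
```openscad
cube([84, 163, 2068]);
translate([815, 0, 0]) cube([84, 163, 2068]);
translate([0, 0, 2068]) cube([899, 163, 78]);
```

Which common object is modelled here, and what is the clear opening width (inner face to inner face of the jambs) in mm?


A door frame. The clear opening width is 731 mm.

Two 2068 mm tall posts with a header on top — a door frame. The left jamb is 84 mm wide at x = 0; the right jamb starts at x = 815. The clear opening is 815 − 84 = 731 mm.


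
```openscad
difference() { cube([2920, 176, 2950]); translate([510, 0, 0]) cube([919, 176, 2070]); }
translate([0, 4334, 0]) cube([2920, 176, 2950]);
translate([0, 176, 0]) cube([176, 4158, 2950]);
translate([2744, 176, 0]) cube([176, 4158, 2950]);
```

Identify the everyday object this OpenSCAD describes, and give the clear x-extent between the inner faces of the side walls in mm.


A single room. The interior width is 2568 mm.

Four walls enclosing a rectangle with a door in the front wall — a room. Outside width 2920 minus two 176 mm walls gives 2568 mm.


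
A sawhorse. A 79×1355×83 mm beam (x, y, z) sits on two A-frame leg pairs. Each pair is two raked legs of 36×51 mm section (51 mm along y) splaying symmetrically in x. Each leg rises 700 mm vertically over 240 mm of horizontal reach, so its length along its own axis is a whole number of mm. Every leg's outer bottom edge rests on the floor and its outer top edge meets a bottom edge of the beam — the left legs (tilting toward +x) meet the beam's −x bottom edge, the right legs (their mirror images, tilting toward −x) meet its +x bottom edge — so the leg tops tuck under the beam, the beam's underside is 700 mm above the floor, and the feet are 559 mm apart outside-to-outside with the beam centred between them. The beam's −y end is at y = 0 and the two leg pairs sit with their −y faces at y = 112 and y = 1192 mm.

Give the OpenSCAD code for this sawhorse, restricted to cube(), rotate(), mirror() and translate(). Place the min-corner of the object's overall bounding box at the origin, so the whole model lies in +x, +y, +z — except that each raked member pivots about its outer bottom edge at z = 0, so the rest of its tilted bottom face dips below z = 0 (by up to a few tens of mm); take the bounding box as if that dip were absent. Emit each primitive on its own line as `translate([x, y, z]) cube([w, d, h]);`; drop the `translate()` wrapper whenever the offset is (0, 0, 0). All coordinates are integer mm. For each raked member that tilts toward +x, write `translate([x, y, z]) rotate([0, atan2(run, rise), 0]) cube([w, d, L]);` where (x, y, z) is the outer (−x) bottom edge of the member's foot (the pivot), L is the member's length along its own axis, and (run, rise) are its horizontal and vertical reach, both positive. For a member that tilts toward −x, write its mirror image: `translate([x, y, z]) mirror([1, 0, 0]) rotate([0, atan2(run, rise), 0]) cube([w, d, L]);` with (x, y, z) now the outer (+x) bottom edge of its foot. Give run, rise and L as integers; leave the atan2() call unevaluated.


translate([240, 0, 700]) cube([79, 1355, 83]);
translate([0, 112, 0]) rotate([0, atan2(240, 700), 0]) cube([36, 51, 740]);
translate([559, 112, 0]) mirror([1, 0, 0]) rotate([0, atan2(240, 700), 0]) cube([36, 51, 740]);
translate([0, 1192, 0]) rotate([0, atan2(240, 700), 0]) cube([36, 51, 740]);
translate([559, 1192, 0]) mirror([1, 0, 0]) rotate([0, atan2(240, 700), 0]) cube([36, 51, 740]);


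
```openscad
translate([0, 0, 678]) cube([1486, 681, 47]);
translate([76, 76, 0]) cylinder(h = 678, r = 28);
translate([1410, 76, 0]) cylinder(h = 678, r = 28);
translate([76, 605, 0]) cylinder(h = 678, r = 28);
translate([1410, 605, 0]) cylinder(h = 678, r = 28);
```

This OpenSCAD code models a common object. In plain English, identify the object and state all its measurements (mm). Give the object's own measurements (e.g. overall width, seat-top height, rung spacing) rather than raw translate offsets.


A table: top 1486 mm (x) × 681 mm (y), 47 mm thick, upper face at z = 725 mm, on four round legs of 56 mm diameter, each leg's bounding box inset 48 mm from the nearest pair of top edges from z = 0 to the bottom of the top.


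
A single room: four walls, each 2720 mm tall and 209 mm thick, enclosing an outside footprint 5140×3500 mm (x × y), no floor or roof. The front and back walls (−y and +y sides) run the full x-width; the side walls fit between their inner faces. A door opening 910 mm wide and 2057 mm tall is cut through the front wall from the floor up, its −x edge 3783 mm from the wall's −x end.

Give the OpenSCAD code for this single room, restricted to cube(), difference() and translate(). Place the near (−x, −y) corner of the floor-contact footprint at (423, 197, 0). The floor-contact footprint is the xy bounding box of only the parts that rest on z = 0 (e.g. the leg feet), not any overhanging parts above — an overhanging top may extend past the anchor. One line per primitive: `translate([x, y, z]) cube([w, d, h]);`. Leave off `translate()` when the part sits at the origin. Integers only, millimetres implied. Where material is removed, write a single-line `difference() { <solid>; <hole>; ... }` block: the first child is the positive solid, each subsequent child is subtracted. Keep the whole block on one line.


difference() { translate([423, 197, 0]) cube([5140, 209, 2720]); translate([4206, 197, 0]) cube([910, 209, 2057]); }
translate([423, 3488, 0]) cube([5140, 209, 2720]);
translate([423, 406, 0]) cube([209, 3082, 2720]);
translate([5354, 406, 0]) cube([209, 3082, 2720]);


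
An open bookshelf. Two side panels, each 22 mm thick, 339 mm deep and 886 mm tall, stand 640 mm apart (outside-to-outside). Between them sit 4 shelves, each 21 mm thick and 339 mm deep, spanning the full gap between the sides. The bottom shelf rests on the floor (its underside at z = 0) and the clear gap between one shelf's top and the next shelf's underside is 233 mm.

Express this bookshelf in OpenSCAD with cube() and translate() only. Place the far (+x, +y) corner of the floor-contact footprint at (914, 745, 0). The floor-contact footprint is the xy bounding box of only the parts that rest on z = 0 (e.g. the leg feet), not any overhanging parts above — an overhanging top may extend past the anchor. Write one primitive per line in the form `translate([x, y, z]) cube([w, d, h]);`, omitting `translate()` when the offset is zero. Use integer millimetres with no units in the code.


translate([274, 406, 0]) cube([22, 339, 886]);
translate([892, 406, 0]) cube([22, 339, 886]);
translate([296, 406, 0]) cube([596, 339, 21]);
translate([296, 406, 254]) cube([596, 339, 21]);
translate([296, 406, 508]) cube([596, 339, 21]);
translate([296, 406, 762]) cube([596, 339, 21]);


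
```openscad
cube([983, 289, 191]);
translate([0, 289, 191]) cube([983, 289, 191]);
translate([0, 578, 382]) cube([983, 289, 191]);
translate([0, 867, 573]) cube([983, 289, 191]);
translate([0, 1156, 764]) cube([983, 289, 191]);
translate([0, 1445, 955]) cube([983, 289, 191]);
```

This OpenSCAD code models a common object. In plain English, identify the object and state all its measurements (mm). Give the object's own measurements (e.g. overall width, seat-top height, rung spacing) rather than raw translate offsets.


A straight staircase of 6 solid steps. Each step is 983 mm wide (x), 289 mm deep (y, the going) and 191 mm tall (the rise). The first step rests on the floor; each subsequent step sits one going further in +y and one rise higher in +z, directly behind and above the previous step with no overlap.


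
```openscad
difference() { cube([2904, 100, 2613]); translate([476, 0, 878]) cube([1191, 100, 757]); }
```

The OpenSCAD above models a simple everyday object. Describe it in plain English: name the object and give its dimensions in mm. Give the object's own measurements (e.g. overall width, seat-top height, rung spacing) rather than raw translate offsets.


A wall 2904 mm long (x), 100 mm thick (y), 2613 mm tall, with a rectangular window opening cut through it. The opening is 1191 mm wide and 757 mm tall; its sill is at z = 878 mm and its near (−x) edge is 476 mm from the wall's −x end. The opening passes through the full wall thickness.


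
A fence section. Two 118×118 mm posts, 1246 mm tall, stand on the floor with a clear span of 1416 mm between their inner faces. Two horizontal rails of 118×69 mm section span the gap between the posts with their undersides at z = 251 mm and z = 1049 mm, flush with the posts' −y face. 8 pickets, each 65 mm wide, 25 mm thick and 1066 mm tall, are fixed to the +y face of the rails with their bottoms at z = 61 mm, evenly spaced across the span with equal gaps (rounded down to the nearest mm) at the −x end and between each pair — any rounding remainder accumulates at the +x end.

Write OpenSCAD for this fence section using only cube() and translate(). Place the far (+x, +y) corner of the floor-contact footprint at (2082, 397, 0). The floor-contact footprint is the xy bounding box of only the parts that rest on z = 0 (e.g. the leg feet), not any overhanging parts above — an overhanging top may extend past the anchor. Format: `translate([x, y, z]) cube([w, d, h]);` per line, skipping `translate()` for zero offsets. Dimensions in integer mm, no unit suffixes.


translate([430, 279, 0]) cube([118, 118, 1246]);
translate([1964, 279, 0]) cube([118, 118, 1246]);
translate([548, 279, 251]) cube([1416, 118, 69]);
translate([548, 279, 1049]) cube([1416, 118, 69]);
translate([647, 397, 61]) cube([65, 25, 1066]);
translate([811, 397, 61]) cube([65, 25, 1066]);
translate([975, 397, 61]) cube([65, 25, 1066]);
translate([1139, 397, 61]) cube([65, 25, 1066]);
translate([1303, 397, 61]) cube([65, 25, 1066]);
translate([1467, 397, 61]) cube([65, 25, 1066]);
translate([1631, 397, 61]) cube([65, 25, 1066]);
translate([1795, 397, 61]) cube([65, 25, 1066]);


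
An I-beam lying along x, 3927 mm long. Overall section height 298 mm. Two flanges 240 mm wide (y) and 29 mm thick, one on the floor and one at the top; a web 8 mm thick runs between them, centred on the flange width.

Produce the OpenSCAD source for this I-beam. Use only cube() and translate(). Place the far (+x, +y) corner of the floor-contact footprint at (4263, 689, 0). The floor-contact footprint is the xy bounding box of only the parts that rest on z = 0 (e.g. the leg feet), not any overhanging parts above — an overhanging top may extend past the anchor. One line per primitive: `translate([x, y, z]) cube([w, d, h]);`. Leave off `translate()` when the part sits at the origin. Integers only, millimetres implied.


translate([336, 449, 0]) cube([3927, 240, 29]);
translate([336, 565, 29]) cube([3927, 8, 240]);
translate([336, 449, 269]) cube([3927, 240, 29]);


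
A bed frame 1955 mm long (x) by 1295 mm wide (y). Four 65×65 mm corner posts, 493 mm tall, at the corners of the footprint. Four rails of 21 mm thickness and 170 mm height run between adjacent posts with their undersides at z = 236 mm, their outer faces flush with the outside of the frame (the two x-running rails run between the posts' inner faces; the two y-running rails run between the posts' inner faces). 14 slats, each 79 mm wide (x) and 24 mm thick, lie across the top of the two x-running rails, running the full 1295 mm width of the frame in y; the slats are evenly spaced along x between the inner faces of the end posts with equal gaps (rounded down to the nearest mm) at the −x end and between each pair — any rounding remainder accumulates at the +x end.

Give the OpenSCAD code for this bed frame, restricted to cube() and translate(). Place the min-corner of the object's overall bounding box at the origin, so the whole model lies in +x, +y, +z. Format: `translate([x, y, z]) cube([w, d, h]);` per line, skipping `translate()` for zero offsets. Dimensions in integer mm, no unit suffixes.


// slat z = rail_z + rail_h = 236 + 170 = 406
// slat gap = ⌊(1825 − 14·79) / 15⌋ = 47
cube([65, 65, 493]);
translate([0, 1230, 0]) cube([65, 65, 493]);
translate([1890, 0, 0]) cube([65, 65, 493]);
translate([1890, 1230, 0]) cube([65, 65, 493]);
translate([65, 0, 236]) cube([1825, 21, 170]);
translate([65, 1274, 236]) cube([1825, 21, 170]);
translate([0, 65, 236]) cube([21, 1165, 170]);
translate([1934, 65, 236]) cube([21, 1165, 170]);
translate([112, 0, 406]) cube([79, 1295, 24]);
translate([238, 0, 406]) cube([79, 1295, 24]);
translate([364, 0, 406]) cube([79, 1295, 24]);
translate([490, 0, 406]) cube([79, 1295, 24]);
translate([616, 0, 406]) cube([79, 1295, 24]);
translate([742, 0, 406]) cube([79, 1295, 24]);
translate([868, 0, 406]) cube([79, 1295, 24]);
translate([994, 0, 406]) cube([79, 1295, 24]);
translate([1120, 0, 406]) cube([79, 1295, 24]);
translate([1246, 0, 406]) cube([79, 1295, 24]);
translate([1372, 0, 406]) cube([79, 1295, 24]);
translate([1498, 0, 406]) cube([79, 1295, 24]);
translate([1624, 0, 406]) cube([79, 1295, 24]);
translate([1750, 0, 406]) cube([79, 1295, 24]);


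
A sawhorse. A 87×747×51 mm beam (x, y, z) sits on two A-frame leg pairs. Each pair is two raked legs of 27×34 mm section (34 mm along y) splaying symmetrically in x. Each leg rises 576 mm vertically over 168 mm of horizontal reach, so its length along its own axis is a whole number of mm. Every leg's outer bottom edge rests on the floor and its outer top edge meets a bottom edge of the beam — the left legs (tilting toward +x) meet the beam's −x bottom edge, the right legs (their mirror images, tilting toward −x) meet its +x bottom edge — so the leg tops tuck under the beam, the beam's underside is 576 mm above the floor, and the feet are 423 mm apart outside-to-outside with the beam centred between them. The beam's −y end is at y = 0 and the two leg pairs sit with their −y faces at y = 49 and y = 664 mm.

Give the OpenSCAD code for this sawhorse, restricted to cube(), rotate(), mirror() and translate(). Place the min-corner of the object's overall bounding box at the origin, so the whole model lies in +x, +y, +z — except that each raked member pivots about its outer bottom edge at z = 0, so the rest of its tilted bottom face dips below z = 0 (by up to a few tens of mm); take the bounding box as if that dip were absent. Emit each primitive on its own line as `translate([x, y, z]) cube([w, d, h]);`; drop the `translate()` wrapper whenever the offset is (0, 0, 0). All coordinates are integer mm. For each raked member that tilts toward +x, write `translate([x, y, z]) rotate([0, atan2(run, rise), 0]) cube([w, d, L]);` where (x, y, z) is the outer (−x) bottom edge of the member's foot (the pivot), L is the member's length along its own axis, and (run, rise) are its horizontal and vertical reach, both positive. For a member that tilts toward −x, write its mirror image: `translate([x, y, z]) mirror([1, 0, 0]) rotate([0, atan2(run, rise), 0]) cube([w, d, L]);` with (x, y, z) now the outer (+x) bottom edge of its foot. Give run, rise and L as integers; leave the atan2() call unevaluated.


translate([168, 0, 576]) cube([87, 747, 51]);
translate([0, 49, 0]) rotate([0, atan2(168, 576), 0]) cube([27, 34, 600]);
translate([423, 49, 0]) mirror([1, 0, 0]) rotate([0, atan2(168, 576), 0]) cube([27, 34, 600]);
translate([0, 664, 0]) rotate([0, atan2(168, 576), 0]) cube([27, 34, 600]);
translate([423, 664, 0]) mirror([1, 0, 0]) rotate([0, atan2(168, 576), 0]) cube([27, 34, 600]);


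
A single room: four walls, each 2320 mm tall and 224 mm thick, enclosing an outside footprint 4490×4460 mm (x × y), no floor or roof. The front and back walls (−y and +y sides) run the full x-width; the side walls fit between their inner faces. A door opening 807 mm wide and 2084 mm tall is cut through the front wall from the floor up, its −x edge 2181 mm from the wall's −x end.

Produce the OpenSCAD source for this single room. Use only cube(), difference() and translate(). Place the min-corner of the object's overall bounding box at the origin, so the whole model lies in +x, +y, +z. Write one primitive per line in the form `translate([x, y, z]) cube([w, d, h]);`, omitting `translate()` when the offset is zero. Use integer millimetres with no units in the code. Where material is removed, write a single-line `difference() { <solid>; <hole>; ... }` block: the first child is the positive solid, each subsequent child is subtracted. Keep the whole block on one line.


difference() { cube([4490, 224, 2320]); translate([2181, 0, 0]) cube([807, 224, 2084]); }
translate([0, 4236, 0]) cube([4490, 224, 2320]);
translate([0, 224, 0]) cube([224, 4012, 2320]);
translate([4266, 224, 0]) cube([224, 4012, 2320]);


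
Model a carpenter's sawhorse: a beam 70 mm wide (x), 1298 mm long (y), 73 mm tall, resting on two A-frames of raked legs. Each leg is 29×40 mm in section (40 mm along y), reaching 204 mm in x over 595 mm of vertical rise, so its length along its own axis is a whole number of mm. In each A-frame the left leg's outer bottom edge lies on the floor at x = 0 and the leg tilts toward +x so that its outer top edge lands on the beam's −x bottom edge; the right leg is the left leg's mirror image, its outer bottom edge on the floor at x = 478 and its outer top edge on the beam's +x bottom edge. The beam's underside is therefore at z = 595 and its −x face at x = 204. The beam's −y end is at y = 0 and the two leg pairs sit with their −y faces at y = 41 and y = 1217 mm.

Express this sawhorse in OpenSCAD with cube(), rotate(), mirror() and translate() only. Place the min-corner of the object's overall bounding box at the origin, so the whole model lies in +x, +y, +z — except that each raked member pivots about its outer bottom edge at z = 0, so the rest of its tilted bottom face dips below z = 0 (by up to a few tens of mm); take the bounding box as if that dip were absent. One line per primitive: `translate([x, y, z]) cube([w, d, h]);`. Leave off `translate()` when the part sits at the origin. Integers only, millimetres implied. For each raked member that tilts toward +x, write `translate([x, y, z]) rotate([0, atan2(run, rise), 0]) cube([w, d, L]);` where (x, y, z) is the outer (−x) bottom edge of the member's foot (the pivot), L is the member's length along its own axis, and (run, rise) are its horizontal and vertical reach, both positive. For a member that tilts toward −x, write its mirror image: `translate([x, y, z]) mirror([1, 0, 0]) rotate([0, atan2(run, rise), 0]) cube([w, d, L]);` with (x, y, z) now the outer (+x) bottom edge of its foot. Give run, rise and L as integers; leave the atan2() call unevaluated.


translate([204, 0, 595]) cube([70, 1298, 73]);
translate([0, 41, 0]) rotate([0, atan2(204, 595), 0]) cube([29, 40, 629]);
translate([478, 41, 0]) mirror([1, 0, 0]) rotate([0, atan2(204, 595), 0]) cube([29, 40, 629]);
translate([0, 1217, 0]) rotate([0, atan2(204, 595), 0]) cube([29, 40, 629]);
translate([478, 1217, 0]) mirror([1, 0, 0]) rotate([0, atan2(204, 595), 0]) cube([29, 40, 629]);


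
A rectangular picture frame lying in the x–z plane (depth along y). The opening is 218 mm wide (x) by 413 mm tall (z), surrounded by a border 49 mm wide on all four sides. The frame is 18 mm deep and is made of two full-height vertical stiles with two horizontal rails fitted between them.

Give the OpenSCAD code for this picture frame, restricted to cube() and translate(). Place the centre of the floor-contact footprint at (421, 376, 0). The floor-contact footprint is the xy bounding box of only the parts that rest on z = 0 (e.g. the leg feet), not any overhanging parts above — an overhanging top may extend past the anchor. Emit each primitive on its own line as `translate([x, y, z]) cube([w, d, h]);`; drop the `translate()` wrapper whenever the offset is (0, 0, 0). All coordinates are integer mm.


translate([263, 367, 0]) cube([49, 18, 511]);
translate([530, 367, 0]) cube([49, 18, 511]);
translate([312, 367, 0]) cube([218, 18, 49]);
translate([312, 367, 462]) cube([218, 18, 49]);
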